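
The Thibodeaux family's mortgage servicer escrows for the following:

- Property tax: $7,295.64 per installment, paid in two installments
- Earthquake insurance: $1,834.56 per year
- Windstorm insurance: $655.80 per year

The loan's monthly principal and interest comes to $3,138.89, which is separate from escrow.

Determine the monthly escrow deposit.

Property tax: $7,295.64 × 2 = $14,591.28 annually
Earthquake insurance: $1,834.56 annually
Windstorm insurance: $655.80 annually
Combined annual = $17,081.64
Monthly = $17,081.64 / 12 = $1,423.47

$1,423.47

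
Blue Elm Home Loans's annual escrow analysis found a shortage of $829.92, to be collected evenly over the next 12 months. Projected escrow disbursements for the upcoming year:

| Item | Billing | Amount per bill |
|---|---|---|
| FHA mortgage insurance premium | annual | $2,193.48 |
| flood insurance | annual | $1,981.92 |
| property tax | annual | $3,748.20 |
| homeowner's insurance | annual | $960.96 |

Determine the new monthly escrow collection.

$809.54

FHA mortgage insurance premium — $2,193.48
Flood insurance — $1,981.92
Property tax — $3,748.20
Homeowner's insurance — $960.96
Total annual escrow = $2,193.48 + $1,981.92 + $3,748.20 + $960.96 = $8,884.56
Monthly = $8,884.56 / 12 = $740.38
Shortage spread = $829.92 ÷ 12 = $69.16/mo
Adjusted monthly = $740.38 + $69.16 = $809.54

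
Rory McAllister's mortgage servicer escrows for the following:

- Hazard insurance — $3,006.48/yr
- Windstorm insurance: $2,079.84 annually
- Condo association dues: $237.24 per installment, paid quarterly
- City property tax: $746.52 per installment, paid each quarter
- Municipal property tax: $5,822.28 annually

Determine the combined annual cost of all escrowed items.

$14,843.64

Hazard insurance = $3,006.48
Windstorm insurance = $2,079.84
Condo association dues = $237.24 × 4 = $948.96
City property tax = $746.52 × 4 = $2,986.08
Municipal property tax = $5,822.28
Total annual escrow = $3,006.48 + $2,079.84 + $948.96 + $2,986.08 + $5,822.28 = $14,843.64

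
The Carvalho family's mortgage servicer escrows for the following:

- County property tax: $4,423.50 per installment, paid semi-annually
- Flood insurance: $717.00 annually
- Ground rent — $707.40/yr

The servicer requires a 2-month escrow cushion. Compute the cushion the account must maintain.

County property tax = $4,423.50 × 2 = $8,847.00
Flood insurance = $717.00
Ground rent = $707.40
Annual escrow total = $8,847.00 + $717.00 + $707.40 = $10,271.40
Monthly escrow = $10,271.40 ÷ 12 = $855.95
Cushion = 2 × $855.95 = $1,711.90

$1,711.90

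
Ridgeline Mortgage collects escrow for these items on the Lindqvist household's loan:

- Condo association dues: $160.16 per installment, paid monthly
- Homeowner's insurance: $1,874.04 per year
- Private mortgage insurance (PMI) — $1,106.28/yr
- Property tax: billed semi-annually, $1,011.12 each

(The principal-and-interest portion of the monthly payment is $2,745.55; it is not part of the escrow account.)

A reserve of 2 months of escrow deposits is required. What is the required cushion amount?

$1,154.08

Condo association dues: $160.16 × 12 = $1,921.92/yr
Homeowner's insurance: $1,874.04/yr
Private mortgage insurance (PMI): $1,106.28/yr
Property tax: $1,011.12 × 2 = $2,022.24/yr
Yearly total = $1,921.92 + $1,874.04 + $1,106.28 + $2,022.24 = $6,924.48
Monthly escrow = $6,924.48 ÷ 12 = $577.04
Reserve = 2 × $577.04 = $1,154.08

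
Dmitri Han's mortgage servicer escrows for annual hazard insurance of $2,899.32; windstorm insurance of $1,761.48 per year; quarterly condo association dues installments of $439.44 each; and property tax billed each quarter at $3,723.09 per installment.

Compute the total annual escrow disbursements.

Hazard insurance = $2,899.32 annually
Windstorm insurance = $1,761.48 annually
Condo association dues = $439.44 × 4 = $1,757.76 annually
Property tax = $3,723.09 × 4 = $14,892.36 annually
Total annual escrow = $21,310.92

$21,310.92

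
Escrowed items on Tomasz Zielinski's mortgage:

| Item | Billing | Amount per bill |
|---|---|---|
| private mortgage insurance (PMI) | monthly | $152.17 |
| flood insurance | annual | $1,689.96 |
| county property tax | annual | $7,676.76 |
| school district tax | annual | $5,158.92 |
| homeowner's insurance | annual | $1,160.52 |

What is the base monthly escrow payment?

$1,459.35

Private mortgage insurance (PMI): $152.17 × 12 = $1,826.04/yr
Flood insurance: $1,689.96/yr
County property tax: $7,676.76/yr
School district tax: $5,158.92/yr
Homeowner's insurance: $1,160.52/yr
Total annual escrow = $1,826.04 + $1,689.96 + $7,676.76 + $5,158.92 + $1,160.52 = $17,512.20
Per month = $17,512.20 ÷ 12 = $1,459.35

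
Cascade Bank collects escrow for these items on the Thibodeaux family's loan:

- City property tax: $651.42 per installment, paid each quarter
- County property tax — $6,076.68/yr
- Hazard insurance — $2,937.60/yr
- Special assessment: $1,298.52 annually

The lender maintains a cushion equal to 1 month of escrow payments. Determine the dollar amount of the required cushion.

City property tax: $651.42 × 4 = $2,605.68/yr
County property tax: $6,076.68/yr
Hazard insurance: $2,937.60/yr
Special assessment: $1,298.52/yr
Total per year = $2,605.68 + $6,076.68 + $2,937.60 + $1,298.52 = $12,918.48
Per month = $12,918.48 / 12 = $1,076.54
Cushion = 1 × $1,076.54 = $1,076.54

$1,076.54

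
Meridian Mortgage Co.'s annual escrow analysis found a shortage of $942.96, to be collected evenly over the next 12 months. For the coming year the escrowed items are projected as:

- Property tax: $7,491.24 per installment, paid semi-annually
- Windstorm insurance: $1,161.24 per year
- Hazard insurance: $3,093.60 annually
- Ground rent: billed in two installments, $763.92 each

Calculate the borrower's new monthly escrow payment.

Property tax: $7,491.24 × 2 = $14,982.48 annually
Windstorm insurance: $1,161.24 annually
Hazard insurance: $3,093.60 annually
Ground rent: $763.92 × 2 = $1,527.84 annually
Combined annual = $14,982.48 + $1,161.24 + $3,093.60 + $1,527.84 = $20,765.16
Monthly = $20,765.16 / 12 = $1,730.43
Shortage spread = $942.96 / 12 = $78.58/mo
Adjusted monthly = $1,730.43 + $78.58 = $1,809.01

$1,809.01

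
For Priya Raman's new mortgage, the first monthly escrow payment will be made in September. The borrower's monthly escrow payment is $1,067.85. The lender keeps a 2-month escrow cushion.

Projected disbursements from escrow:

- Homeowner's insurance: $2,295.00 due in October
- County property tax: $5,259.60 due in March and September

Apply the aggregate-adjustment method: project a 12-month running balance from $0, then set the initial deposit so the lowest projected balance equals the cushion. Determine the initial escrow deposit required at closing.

$7,554.60

Cushion = 2 × $1,067.85 = $2,135.70
Trial balance (start $0, +$1,067.85 each month, − disbursements):
  Sep: +$1,067.85 − $5,259.60 → -$4,191.75
  Oct: +$1,067.85 − $2,295.00 → -$5,418.90
  Nov: +$1,067.85 → -$4,351.05
  Dec: +$1,067.85 → -$3,283.20
  Jan: +$1,067.85 → -$2,215.35
  Feb: +$1,067.85 → -$1,147.50
  Mar: +$1,067.85 − $5,259.60 → -$5,339.25
  Apr: +$1,067.85 → -$4,271.40
  May: +$1,067.85 → -$3,203.55
  Jun: +$1,067.85 → -$2,135.70
  Jul: +$1,067.85 → -$1,067.85
  Aug: +$1,067.85 → $0.00
Lowest trial balance = -$5,418.90 (Oct)
Initial deposit = cushion − low point = $2,135.70 − (-$5,418.90) = $7,554.60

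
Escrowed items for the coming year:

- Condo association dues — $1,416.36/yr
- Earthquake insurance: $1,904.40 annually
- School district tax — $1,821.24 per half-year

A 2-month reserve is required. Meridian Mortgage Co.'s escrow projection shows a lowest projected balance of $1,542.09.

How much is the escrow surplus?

Condo association dues: $1,416.36
Earthquake insurance: $1,904.40
School district tax: $1,821.24 × 2 = $3,642.48
Total per year = $6,963.24
Per month = $6,963.24 / 12 = $580.27
Required cushion = 2 × $580.27 = $1,160.54
Surplus = $1,542.09 − $1,160.54 = $381.55

$381.55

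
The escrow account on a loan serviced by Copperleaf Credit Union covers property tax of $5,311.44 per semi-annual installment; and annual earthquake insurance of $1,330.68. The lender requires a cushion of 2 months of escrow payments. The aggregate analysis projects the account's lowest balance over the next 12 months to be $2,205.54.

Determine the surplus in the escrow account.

$213.28

Property tax: $5,311.44 × 2 = $10,622.88/yr
Earthquake insurance: $1,330.68/yr
Combined annual = $10,622.88 + $1,330.68 = $11,953.56
Monthly escrow = $11,953.56 / 12 = $996.13
Cushion = 2 × $996.13 = $1,992.26
Excess over cushion: $2,205.54 − $1,992.26 = $213.28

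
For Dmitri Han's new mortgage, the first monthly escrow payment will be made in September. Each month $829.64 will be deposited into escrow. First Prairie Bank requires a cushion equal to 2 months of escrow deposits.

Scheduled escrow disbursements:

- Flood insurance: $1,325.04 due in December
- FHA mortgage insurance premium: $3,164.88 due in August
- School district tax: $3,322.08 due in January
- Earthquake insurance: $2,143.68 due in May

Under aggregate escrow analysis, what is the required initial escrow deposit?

Cushion = 2 × $829.64 = $1,659.28
Trial balance (start $0, +$829.64 each month, − disbursements):
  Sep: +$829.64 → $829.64
  Oct: +$829.64 → $1,659.28
  Nov: +$829.64 → $2,488.92
  Dec: +$829.64 − $1,325.04 → $1,993.52
  Jan: +$829.64 − $3,322.08 → -$498.92
  Feb: +$829.64 → $330.72
  Mar: +$829.64 → $1,160.36
  Apr: +$829.64 → $1,990.00
  May: +$829.64 − $2,143.68 → $675.96
  Jun: +$829.64 → $1,505.60
  Jul: +$829.64 → $2,335.24
  Aug: +$829.64 − $3,164.88 → $0.00
Lowest trial balance = -$498.92 (Jan)
Initial deposit = cushion − low point = $1,659.28 − (-$498.92) = $2,158.20

$2,158.20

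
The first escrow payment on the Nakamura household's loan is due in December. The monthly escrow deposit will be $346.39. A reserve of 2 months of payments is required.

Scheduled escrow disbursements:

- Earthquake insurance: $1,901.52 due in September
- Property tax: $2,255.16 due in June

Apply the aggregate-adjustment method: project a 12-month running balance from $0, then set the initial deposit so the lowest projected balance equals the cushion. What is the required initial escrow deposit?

$1,385.56

Cushion = 2 × $346.39 = $692.78
Trial balance (start $0, +$346.39 each month, − disbursements):
  Dec: +$346.39 → $346.39
  Jan: +$346.39 → $692.78
  Feb: +$346.39 → $1,039.17
  Mar: +$346.39 → $1,385.56
  Apr: +$346.39 → $1,731.95
  May: +$346.39 → $2,078.34
  Jun: +$346.39 − $2,255.16 → $169.57
  Jul: +$346.39 → $515.96
  Aug: +$346.39 → $862.35
  Sep: +$346.39 − $1,901.52 → -$692.78
  Oct: +$346.39 → -$346.39
  Nov: +$346.39 → $0.00
Lowest trial balance = -$692.78 (Sep)
Initial deposit = cushion − low point = $692.78 − (-$692.78) = $1,385.56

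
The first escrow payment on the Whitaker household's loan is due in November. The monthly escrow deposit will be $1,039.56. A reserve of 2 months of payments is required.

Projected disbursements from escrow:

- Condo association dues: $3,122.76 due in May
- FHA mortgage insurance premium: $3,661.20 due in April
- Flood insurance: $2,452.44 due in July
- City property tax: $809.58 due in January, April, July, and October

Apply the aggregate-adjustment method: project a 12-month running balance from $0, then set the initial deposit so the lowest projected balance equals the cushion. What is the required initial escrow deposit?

Cushion = 2 × $1,039.56 = $2,079.12
Trial balance (start $0, +$1,039.56 each month, − disbursements):
  Nov: +$1,039.56 → $1,039.56
  Dec: +$1,039.56 → $2,079.12
  Jan: +$1,039.56 − $809.58 → $2,309.10
  Feb: +$1,039.56 → $3,348.66
  Mar: +$1,039.56 → $4,388.22
  Apr: +$1,039.56 − $4,470.78 → $957.00
  May: +$1,039.56 − $3,122.76 → -$1,126.20
  Jun: +$1,039.56 → -$86.64
  Jul: +$1,039.56 − $3,262.02 → -$2,309.10
  Aug: +$1,039.56 → -$1,269.54
  Sep: +$1,039.56 → -$229.98
  Oct: +$1,039.56 − $809.58 → $0.00
Lowest trial balance = -$2,309.10 (Jul)
Initial deposit = cushion − low point = $2,079.12 − (-$2,309.10) = $4,388.22

$4,388.22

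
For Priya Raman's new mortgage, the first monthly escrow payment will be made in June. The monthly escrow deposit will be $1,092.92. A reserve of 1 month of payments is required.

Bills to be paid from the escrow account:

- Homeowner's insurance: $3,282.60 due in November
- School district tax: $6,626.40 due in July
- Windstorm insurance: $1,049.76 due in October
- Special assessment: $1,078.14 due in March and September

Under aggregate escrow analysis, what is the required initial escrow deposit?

Cushion = 1 × $1,092.92 = $1,092.92
Trial balance (start $0, +$1,092.92 each month, − disbursements):
  Jun: +$1,092.92 → $1,092.92
  Jul: +$1,092.92 − $6,626.40 → -$4,440.56
  Aug: +$1,092.92 → -$3,347.64
  Sep: +$1,092.92 − $1,078.14 → -$3,332.86
  Oct: +$1,092.92 − $1,049.76 → -$3,289.70
  Nov: +$1,092.92 − $3,282.60 → -$5,479.38
  Dec: +$1,092.92 → -$4,386.46
  Jan: +$1,092.92 → -$3,293.54
  Feb: +$1,092.92 → -$2,200.62
  Mar: +$1,092.92 − $1,078.14 → -$2,185.84
  Apr: +$1,092.92 → -$1,092.92
  May: +$1,092.92 → $0.00
Lowest trial balance = -$5,479.38 (Nov)
Initial deposit = cushion − low point = $1,092.92 − (-$5,479.38) = $6,572.30

$6,572.30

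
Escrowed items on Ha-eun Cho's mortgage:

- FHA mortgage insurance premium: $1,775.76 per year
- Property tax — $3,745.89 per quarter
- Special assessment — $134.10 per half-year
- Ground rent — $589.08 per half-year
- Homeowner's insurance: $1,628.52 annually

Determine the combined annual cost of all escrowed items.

FHA mortgage insurance premium — $1,775.76
Property tax — $3,745.89 × 4 = $14,983.56
Special assessment — $134.10 × 2 = $268.20
Ground rent — $589.08 × 2 = $1,178.16
Homeowner's insurance — $1,628.52
Total annual escrow = $1,775.76 + $14,983.56 + $268.20 + $1,178.16 + $1,628.52 = $19,834.20

$19,834.20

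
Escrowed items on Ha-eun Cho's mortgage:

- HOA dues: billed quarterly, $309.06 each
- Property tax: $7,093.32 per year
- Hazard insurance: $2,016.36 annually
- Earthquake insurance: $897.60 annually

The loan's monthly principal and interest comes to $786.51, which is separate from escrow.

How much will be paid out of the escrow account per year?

$11,243.52

HOA dues: $309.06 × 4 = $1,236.24/yr
Property tax: $7,093.32/yr
Hazard insurance: $2,016.36/yr
Earthquake insurance: $897.60/yr
Annual escrow total = $1,236.24 + $7,093.32 + $2,016.36 + $897.60 = $11,243.52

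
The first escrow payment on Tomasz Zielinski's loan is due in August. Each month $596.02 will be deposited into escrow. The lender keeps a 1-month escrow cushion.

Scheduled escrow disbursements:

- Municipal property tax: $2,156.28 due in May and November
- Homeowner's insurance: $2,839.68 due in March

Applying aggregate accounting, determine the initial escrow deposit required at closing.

$1,788.06

Cushion = 1 × $596.02 = $596.02
Trial balance (start $0, +$596.02 each month, − disbursements):
  Aug: +$596.02 → $596.02
  Sep: +$596.02 → $1,192.04
  Oct: +$596.02 → $1,788.06
  Nov: +$596.02 − $2,156.28 → $227.80
  Dec: +$596.02 → $823.82
  Jan: +$596.02 → $1,419.84
  Feb: +$596.02 → $2,015.86
  Mar: +$596.02 − $2,839.68 → -$227.80
  Apr: +$596.02 → $368.22
  May: +$596.02 − $2,156.28 → -$1,192.04
  Jun: +$596.02 → -$596.02
  Jul: +$596.02 → $0.00
Lowest trial balance = -$1,192.04 (May)
Initial deposit = cushion − low point = $596.02 − (-$1,192.04) = $1,788.06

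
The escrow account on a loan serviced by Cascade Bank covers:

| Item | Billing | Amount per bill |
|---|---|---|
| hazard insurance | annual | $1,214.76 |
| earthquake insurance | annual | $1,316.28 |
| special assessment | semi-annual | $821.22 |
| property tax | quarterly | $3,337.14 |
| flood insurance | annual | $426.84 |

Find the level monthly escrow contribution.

Hazard insurance = $1,214.76/yr
Earthquake insurance = $1,316.28/yr
Special assessment = $821.22 × 2 = $1,642.44/yr
Property tax = $3,337.14 × 4 = $13,348.56/yr
Flood insurance = $426.84/yr
Total per year = $17,948.88
Per month = $17,948.88 / 12 = $1,495.74

$1,495.74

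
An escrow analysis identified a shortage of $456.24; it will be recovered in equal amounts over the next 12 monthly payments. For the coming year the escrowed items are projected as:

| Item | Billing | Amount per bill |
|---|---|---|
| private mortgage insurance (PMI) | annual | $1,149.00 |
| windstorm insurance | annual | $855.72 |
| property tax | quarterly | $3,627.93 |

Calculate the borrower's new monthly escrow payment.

Private mortgage insurance (PMI) = $1,149.00/yr
Windstorm insurance = $855.72/yr
Property tax = $3,627.93 × 4 = $14,511.72/yr
Total annual escrow = $1,149.00 + $855.72 + $14,511.72 = $16,516.44
Base monthly escrow = $16,516.44 ÷ 12 = $1,376.37
Shortage spread = $456.24 ÷ 12 = $38.02/mo
New monthly escrow = $1,376.37 + $38.02 = $1,414.39

$1,414.39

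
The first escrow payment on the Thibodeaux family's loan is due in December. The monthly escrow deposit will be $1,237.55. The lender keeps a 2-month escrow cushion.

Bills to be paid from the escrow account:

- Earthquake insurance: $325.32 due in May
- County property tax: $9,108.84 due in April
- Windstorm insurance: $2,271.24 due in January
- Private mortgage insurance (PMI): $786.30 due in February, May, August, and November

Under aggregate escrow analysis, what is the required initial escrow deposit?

Cushion = 2 × $1,237.55 = $2,475.10
Trial balance (start $0, +$1,237.55 each month, − disbursements):
  Dec: +$1,237.55 → $1,237.55
  Jan: +$1,237.55 − $2,271.24 → $203.86
  Feb: +$1,237.55 − $786.30 → $655.11
  Mar: +$1,237.55 → $1,892.66
  Apr: +$1,237.55 − $9,108.84 → -$5,978.63
  May: +$1,237.55 − $1,111.62 → -$5,852.70
  Jun: +$1,237.55 → -$4,615.15
  Jul: +$1,237.55 → -$3,377.60
  Aug: +$1,237.55 − $786.30 → -$2,926.35
  Sep: +$1,237.55 → -$1,688.80
  Oct: +$1,237.55 → -$451.25
  Nov: +$1,237.55 − $786.30 → $0.00
Lowest trial balance = -$5,978.63 (Apr)
Initial deposit = cushion − low point = $2,475.10 − (-$5,978.63) = $8,453.73

$8,453.73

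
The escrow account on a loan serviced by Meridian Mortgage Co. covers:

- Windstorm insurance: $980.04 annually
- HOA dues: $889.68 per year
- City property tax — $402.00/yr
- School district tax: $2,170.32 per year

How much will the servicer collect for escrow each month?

$370.17

Windstorm insurance = $980.04
HOA dues = $889.68
City property tax = $402.00
School district tax = $2,170.32
Total annual escrow = $980.04 + $889.68 + $402.00 + $2,170.32 = $4,442.04
Monthly = $4,442.04 ÷ 12 = $370.17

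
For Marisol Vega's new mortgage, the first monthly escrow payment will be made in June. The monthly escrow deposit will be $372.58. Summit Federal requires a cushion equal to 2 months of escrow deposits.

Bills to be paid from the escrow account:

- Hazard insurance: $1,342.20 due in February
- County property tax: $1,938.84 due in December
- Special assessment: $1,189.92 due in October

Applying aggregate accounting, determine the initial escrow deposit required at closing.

$1,862.90

Cushion = 2 × $372.58 = $745.16
Trial balance (start $0, +$372.58 each month, − disbursements):
  Jun: +$372.58 → $372.58
  Jul: +$372.58 → $745.16
  Aug: +$372.58 → $1,117.74
  Sep: +$372.58 → $1,490.32
  Oct: +$372.58 − $1,189.92 → $672.98
  Nov: +$372.58 → $1,045.56
  Dec: +$372.58 − $1,938.84 → -$520.70
  Jan: +$372.58 → -$148.12
  Feb: +$372.58 − $1,342.20 → -$1,117.74
  Mar: +$372.58 → -$745.16
  Apr: +$372.58 → -$372.58
  May: +$372.58 → $0.00
Lowest trial balance = -$1,117.74 (Feb)
Initial deposit = cushion − low point = $745.16 − (-$1,117.74) = $1,862.90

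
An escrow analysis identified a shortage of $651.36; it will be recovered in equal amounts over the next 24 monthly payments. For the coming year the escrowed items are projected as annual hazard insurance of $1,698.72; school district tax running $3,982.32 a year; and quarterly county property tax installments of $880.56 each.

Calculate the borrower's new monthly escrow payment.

$794.08

Hazard insurance: $1,698.72/yr
School district tax: $3,982.32/yr
County property tax: $880.56 × 4 = $3,522.24/yr
Yearly total = $9,203.28
Monthly escrow = $9,203.28 / 12 = $766.94
Shortage spread = $651.36 ÷ 24 = $27.14/mo
New monthly escrow = $766.94 + $27.14 = $794.08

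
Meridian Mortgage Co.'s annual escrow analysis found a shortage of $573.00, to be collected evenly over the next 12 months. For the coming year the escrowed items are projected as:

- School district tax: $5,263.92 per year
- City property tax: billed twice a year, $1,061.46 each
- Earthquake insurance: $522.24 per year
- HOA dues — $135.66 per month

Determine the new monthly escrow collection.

School district tax: $5,263.92 annually
City property tax: $1,061.46 × 2 = $2,122.92 annually
Earthquake insurance: $522.24 annually
HOA dues: $135.66 × 12 = $1,627.92 annually
Yearly total = $9,537.00
Base monthly escrow = $9,537.00 / 12 = $794.75
Monthly shortage recovery: $573.00 ÷ 12 = $47.75
New monthly escrow = $794.75 + $47.75 = $842.50

$842.50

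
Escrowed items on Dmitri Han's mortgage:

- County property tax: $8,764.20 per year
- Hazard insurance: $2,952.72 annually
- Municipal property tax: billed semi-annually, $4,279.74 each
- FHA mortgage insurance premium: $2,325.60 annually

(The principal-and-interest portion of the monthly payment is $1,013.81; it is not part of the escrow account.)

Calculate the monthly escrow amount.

County property tax — $8,764.20
Hazard insurance — $2,952.72
Municipal property tax — $4,279.74 × 2 = $8,559.48
FHA mortgage insurance premium — $2,325.60
Annual escrow total = $8,764.20 + $2,952.72 + $8,559.48 + $2,325.60 = $22,602.00
Monthly escrow = $22,602.00 ÷ 12 = $1,883.50

$1,883.50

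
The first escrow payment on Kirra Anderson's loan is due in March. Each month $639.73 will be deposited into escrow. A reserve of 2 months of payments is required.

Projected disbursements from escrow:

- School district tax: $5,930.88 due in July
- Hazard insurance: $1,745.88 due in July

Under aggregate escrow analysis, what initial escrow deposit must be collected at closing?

Cushion = 2 × $639.73 = $1,279.46
Trial balance (start $0, +$639.73 each month, − disbursements):
  Mar: +$639.73 → $639.73
  Apr: +$639.73 → $1,279.46
  May: +$639.73 → $1,919.19
  Jun: +$639.73 → $2,558.92
  Jul: +$639.73 − $7,676.76 → -$4,478.11
  Aug: +$639.73 → -$3,838.38
  Sep: +$639.73 → -$3,198.65
  Oct: +$639.73 → -$2,558.92
  Nov: +$639.73 → -$1,919.19
  Dec: +$639.73 → -$1,279.46
  Jan: +$639.73 → -$639.73
  Feb: +$639.73 → $0.00
Lowest trial balance = -$4,478.11 (Jul)
Initial deposit = cushion − low point = $1,279.46 − (-$4,478.11) = $5,757.57

$5,757.57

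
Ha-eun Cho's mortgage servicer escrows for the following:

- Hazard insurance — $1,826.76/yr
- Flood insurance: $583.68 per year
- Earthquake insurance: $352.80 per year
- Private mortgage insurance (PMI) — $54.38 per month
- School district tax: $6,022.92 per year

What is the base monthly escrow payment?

Hazard insurance = $1,826.76 annually
Flood insurance = $583.68 annually
Earthquake insurance = $352.80 annually
Private mortgage insurance (PMI) = $54.38 × 12 = $652.56 annually
School district tax = $6,022.92 annually
Total annual escrow = $1,826.76 + $583.68 + $352.80 + $652.56 + $6,022.92 = $9,438.72
Base monthly escrow = $9,438.72 ÷ 12 = $786.56

$786.56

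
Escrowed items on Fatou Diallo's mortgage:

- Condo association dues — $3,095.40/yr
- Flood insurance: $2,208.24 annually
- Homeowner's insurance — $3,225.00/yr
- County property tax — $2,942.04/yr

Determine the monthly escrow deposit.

$955.89

Condo association dues = $3,095.40
Flood insurance = $2,208.24
Homeowner's insurance = $3,225.00
County property tax = $2,942.04
Total annual escrow = $3,095.40 + $2,208.24 + $3,225.00 + $2,942.04 = $11,470.68
Monthly escrow = $11,470.68 ÷ 12 = $955.89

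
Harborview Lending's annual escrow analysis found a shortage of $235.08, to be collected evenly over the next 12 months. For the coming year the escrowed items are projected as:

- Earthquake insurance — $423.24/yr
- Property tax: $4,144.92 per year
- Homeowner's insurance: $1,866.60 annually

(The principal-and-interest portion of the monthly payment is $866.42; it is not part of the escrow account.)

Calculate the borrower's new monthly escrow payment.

$555.82

Earthquake insurance — $423.24
Property tax — $4,144.92
Homeowner's insurance — $1,866.60
Total annual escrow = $423.24 + $4,144.92 + $1,866.60 = $6,434.76
Base monthly escrow = $6,434.76 ÷ 12 = $536.23
Monthly shortage recovery: $235.08 / 12 = $19.59
New monthly escrow = $536.23 + $19.59 = $555.82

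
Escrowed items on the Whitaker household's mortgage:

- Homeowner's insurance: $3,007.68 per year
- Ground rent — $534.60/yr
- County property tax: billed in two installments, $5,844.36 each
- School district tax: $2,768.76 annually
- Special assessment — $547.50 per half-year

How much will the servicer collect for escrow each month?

Homeowner's insurance — $3,007.68 annually
Ground rent — $534.60 annually
County property tax — $5,844.36 × 2 = $11,688.72 annually
School district tax — $2,768.76 annually
Special assessment — $547.50 × 2 = $1,095.00 annually
Total per year = $19,094.76
Monthly = $19,094.76 / 12 = $1,591.23

$1,591.23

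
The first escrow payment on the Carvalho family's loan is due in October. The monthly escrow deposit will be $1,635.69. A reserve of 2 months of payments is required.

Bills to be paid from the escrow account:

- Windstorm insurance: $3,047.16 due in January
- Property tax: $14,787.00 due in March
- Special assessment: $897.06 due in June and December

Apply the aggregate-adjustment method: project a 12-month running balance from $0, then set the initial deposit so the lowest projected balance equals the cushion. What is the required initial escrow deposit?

Cushion = 2 × $1,635.69 = $3,271.38
Trial balance (start $0, +$1,635.69 each month, − disbursements):
  Oct: +$1,635.69 → $1,635.69
  Nov: +$1,635.69 → $3,271.38
  Dec: +$1,635.69 − $897.06 → $4,010.01
  Jan: +$1,635.69 − $3,047.16 → $2,598.54
  Feb: +$1,635.69 → $4,234.23
  Mar: +$1,635.69 − $14,787.00 → -$8,917.08
  Apr: +$1,635.69 → -$7,281.39
  May: +$1,635.69 → -$5,645.70
  Jun: +$1,635.69 − $897.06 → -$4,907.07
  Jul: +$1,635.69 → -$3,271.38
  Aug: +$1,635.69 → -$1,635.69
  Sep: +$1,635.69 → $0.00
Lowest trial balance = -$8,917.08 (Mar)
Initial deposit = cushion − low point = $3,271.38 − (-$8,917.08) = $12,188.46

$12,188.46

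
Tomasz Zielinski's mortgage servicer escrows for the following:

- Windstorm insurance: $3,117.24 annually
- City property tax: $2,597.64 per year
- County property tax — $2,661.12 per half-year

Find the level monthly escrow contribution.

Windstorm insurance — $3,117.24 annually
City property tax — $2,597.64 annually
County property tax — $2,661.12 × 2 = $5,322.24 annually
Yearly total = $3,117.24 + $2,597.64 + $5,322.24 = $11,037.12
Monthly escrow = $11,037.12 ÷ 12 = $919.76

$919.76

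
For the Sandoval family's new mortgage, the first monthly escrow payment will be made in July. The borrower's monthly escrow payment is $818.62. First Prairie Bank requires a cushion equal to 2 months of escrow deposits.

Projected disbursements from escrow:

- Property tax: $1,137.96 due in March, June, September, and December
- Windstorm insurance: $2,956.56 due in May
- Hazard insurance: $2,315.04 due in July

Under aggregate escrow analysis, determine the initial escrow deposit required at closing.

$3,133.66

Cushion = 2 × $818.62 = $1,637.24
Trial balance (start $0, +$818.62 each month, − disbursements):
  Jul: +$818.62 − $2,315.04 → -$1,496.42
  Aug: +$818.62 → -$677.80
  Sep: +$818.62 − $1,137.96 → -$997.14
  Oct: +$818.62 → -$178.52
  Nov: +$818.62 → $640.10
  Dec: +$818.62 − $1,137.96 → $320.76
  Jan: +$818.62 → $1,139.38
  Feb: +$818.62 → $1,958.00
  Mar: +$818.62 − $1,137.96 → $1,638.66
  Apr: +$818.62 → $2,457.28
  May: +$818.62 − $2,956.56 → $319.34
  Jun: +$818.62 − $1,137.96 → $0.00
Lowest trial balance = -$1,496.42 (Jul)
Initial deposit = cushion − low point = $1,637.24 − (-$1,496.42) = $3,133.66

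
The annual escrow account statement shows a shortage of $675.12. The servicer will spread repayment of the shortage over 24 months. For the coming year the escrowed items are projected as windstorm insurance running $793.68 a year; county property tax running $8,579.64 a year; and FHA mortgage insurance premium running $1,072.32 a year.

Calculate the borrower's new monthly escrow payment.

Windstorm insurance = $793.68 per year
County property tax = $8,579.64 per year
FHA mortgage insurance premium = $1,072.32 per year
Annual escrow total = $793.68 + $8,579.64 + $1,072.32 = $10,445.64
Monthly escrow = $10,445.64 ÷ 12 = $870.47
Monthly shortage recovery: $675.12 ÷ 24 = $28.13
Adjusted monthly = $870.47 + $28.13 = $898.60

$898.60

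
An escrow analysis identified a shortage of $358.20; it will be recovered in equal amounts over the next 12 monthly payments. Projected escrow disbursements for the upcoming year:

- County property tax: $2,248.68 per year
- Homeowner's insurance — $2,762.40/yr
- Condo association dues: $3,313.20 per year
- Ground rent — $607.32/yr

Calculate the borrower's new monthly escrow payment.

County property tax — $2,248.68
Homeowner's insurance — $2,762.40
Condo association dues — $3,313.20
Ground rent — $607.32
Combined annual = $2,248.68 + $2,762.40 + $3,313.20 + $607.32 = $8,931.60
Per month = $8,931.60 / 12 = $744.30
Shortage per month = $358.20 / 12 = $29.85
New monthly escrow = $744.30 + $29.85 = $774.15

$774.15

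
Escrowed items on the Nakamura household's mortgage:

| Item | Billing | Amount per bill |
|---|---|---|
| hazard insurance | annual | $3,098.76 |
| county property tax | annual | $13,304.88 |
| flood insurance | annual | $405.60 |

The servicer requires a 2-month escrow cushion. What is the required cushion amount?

$2,801.54

Hazard insurance = $3,098.76 per year
County property tax = $13,304.88 per year
Flood insurance = $405.60 per year
Combined annual = $3,098.76 + $13,304.88 + $405.60 = $16,809.24
Per month = $16,809.24 ÷ 12 = $1,400.77
Reserve = 2 × $1,400.77 = $2,801.54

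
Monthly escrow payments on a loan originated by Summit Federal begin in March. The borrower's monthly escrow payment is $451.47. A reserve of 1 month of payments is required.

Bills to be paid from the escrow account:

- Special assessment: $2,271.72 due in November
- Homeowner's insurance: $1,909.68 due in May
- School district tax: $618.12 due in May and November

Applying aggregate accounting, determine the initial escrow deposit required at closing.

$1,805.88

Cushion = 1 × $451.47 = $451.47
Trial balance (start $0, +$451.47 each month, − disbursements):
  Mar: +$451.47 → $451.47
  Apr: +$451.47 → $902.94
  May: +$451.47 − $2,527.80 → -$1,173.39
  Jun: +$451.47 → -$721.92
  Jul: +$451.47 → -$270.45
  Aug: +$451.47 → $181.02
  Sep: +$451.47 → $632.49
  Oct: +$451.47 → $1,083.96
  Nov: +$451.47 − $2,889.84 → -$1,354.41
  Dec: +$451.47 → -$902.94
  Jan: +$451.47 → -$451.47
  Feb: +$451.47 → $0.00
Lowest trial balance = -$1,354.41 (Nov)
Initial deposit = cushion − low point = $451.47 − (-$1,354.41) = $1,805.88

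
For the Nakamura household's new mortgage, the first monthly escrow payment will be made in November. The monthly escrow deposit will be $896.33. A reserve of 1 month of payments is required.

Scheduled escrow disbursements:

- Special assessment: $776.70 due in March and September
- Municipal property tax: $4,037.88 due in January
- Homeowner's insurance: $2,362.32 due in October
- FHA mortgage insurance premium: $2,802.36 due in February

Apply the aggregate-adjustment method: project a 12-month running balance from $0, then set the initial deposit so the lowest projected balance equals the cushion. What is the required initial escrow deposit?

Cushion = 1 × $896.33 = $896.33
Trial balance (start $0, +$896.33 each month, − disbursements):
  Nov: +$896.33 → $896.33
  Dec: +$896.33 → $1,792.66
  Jan: +$896.33 − $4,037.88 → -$1,348.89
  Feb: +$896.33 − $2,802.36 → -$3,254.92
  Mar: +$896.33 − $776.70 → -$3,135.29
  Apr: +$896.33 → -$2,238.96
  May: +$896.33 → -$1,342.63
  Jun: +$896.33 → -$446.30
  Jul: +$896.33 → $450.03
  Aug: +$896.33 → $1,346.36
  Sep: +$896.33 − $776.70 → $1,465.99
  Oct: +$896.33 − $2,362.32 → $0.00
Lowest trial balance = -$3,254.92 (Feb)
Initial deposit = cushion − low point = $896.33 − (-$3,254.92) = $4,151.25

$4,151.25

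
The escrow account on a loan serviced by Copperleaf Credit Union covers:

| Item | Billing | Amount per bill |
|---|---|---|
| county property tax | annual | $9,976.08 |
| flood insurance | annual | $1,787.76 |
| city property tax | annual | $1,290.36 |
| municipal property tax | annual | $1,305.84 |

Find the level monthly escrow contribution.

County property tax — $9,976.08 per year
Flood insurance — $1,787.76 per year
City property tax — $1,290.36 per year
Municipal property tax — $1,305.84 per year
Total annual escrow = $9,976.08 + $1,787.76 + $1,290.36 + $1,305.84 = $14,360.04
Per month = $14,360.04 ÷ 12 = $1,196.67

$1,196.67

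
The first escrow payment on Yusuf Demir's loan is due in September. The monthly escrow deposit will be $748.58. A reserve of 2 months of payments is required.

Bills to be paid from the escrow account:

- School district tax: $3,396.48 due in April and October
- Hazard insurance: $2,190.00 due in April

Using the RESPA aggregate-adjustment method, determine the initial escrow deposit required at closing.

Cushion = 2 × $748.58 = $1,497.16
Trial balance (start $0, +$748.58 each month, − disbursements):
  Sep: +$748.58 → $748.58
  Oct: +$748.58 − $3,396.48 → -$1,899.32
  Nov: +$748.58 → -$1,150.74
  Dec: +$748.58 → -$402.16
  Jan: +$748.58 → $346.42
  Feb: +$748.58 → $1,095.00
  Mar: +$748.58 → $1,843.58
  Apr: +$748.58 − $5,586.48 → -$2,994.32
  May: +$748.58 → -$2,245.74
  Jun: +$748.58 → -$1,497.16
  Jul: +$748.58 → -$748.58
  Aug: +$748.58 → $0.00
Lowest trial balance = -$2,994.32 (Apr)
Initial deposit = cushion − low point = $1,497.16 − (-$2,994.32) = $4,491.48

$4,491.48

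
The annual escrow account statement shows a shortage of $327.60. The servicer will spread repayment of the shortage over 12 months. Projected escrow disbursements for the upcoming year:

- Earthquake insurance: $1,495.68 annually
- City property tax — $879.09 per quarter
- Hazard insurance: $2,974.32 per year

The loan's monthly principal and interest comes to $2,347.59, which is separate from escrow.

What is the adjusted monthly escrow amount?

$692.83

Earthquake insurance — $1,495.68 annually
City property tax — $879.09 × 4 = $3,516.36 annually
Hazard insurance — $2,974.32 annually
Total per year = $7,986.36
Monthly escrow = $7,986.36 / 12 = $665.53
Shortage per month = $327.60 ÷ 12 = $27.30
New monthly escrow = $665.53 + $27.30 = $692.83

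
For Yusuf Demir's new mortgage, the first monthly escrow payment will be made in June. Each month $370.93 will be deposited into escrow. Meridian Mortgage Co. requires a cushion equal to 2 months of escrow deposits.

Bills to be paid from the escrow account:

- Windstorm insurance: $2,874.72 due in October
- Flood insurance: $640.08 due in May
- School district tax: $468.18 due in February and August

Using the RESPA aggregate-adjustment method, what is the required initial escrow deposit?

Cushion = 2 × $370.93 = $741.86
Trial balance (start $0, +$370.93 each month, − disbursements):
  Jun: +$370.93 → $370.93
  Jul: +$370.93 → $741.86
  Aug: +$370.93 − $468.18 → $644.61
  Sep: +$370.93 → $1,015.54
  Oct: +$370.93 − $2,874.72 → -$1,488.25
  Nov: +$370.93 → -$1,117.32
  Dec: +$370.93 → -$746.39
  Jan: +$370.93 → -$375.46
  Feb: +$370.93 − $468.18 → -$472.71
  Mar: +$370.93 → -$101.78
  Apr: +$370.93 → $269.15
  May: +$370.93 − $640.08 → $0.00
Lowest trial balance = -$1,488.25 (Oct)
Initial deposit = cushion − low point = $741.86 − (-$1,488.25) = $2,230.11

$2,230.11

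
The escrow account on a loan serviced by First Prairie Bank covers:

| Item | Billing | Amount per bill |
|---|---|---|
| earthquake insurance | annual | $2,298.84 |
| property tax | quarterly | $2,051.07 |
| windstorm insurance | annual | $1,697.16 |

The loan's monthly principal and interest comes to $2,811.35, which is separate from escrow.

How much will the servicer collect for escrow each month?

Earthquake insurance: $2,298.84 per year
Property tax: $2,051.07 × 4 = $8,204.28 per year
Windstorm insurance: $1,697.16 per year
Total annual escrow = $2,298.84 + $8,204.28 + $1,697.16 = $12,200.28
Monthly = $12,200.28 ÷ 12 = $1,016.69

$1,016.69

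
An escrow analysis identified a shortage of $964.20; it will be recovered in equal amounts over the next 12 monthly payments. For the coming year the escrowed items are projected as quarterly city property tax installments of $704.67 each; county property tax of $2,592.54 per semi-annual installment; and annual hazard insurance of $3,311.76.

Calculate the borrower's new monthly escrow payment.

City property tax = $704.67 × 4 = $2,818.68
County property tax = $2,592.54 × 2 = $5,185.08
Hazard insurance = $3,311.76
Yearly total = $11,315.52
Per month = $11,315.52 / 12 = $942.96
Shortage spread = $964.20 ÷ 12 = $80.35/mo
Adjusted monthly = $942.96 + $80.35 = $1,023.31

$1,023.31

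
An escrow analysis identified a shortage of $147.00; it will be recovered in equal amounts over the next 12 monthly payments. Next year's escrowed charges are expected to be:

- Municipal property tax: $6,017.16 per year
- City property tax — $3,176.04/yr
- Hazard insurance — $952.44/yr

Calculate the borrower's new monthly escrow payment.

Municipal property tax — $6,017.16 annually
City property tax — $3,176.04 annually
Hazard insurance — $952.44 annually
Total annual escrow = $10,145.64
Monthly escrow = $10,145.64 / 12 = $845.47
Monthly shortage recovery: $147.00 ÷ 12 = $12.25
Adjusted monthly = $845.47 + $12.25 = $857.72

$857.72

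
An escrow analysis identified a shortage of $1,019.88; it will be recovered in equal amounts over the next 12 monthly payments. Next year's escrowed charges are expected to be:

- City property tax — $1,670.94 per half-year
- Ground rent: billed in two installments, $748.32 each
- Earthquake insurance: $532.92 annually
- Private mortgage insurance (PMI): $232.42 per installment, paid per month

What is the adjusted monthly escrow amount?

City property tax: $1,670.94 × 2 = $3,341.88
Ground rent: $748.32 × 2 = $1,496.64
Earthquake insurance: $532.92
Private mortgage insurance (PMI): $232.42 × 12 = $2,789.04
Yearly total = $8,160.48
Base monthly escrow = $8,160.48 / 12 = $680.04
Shortage per month = $1,019.88 / 12 = $84.99
Adjusted monthly = $680.04 + $84.99 = $765.03

$765.03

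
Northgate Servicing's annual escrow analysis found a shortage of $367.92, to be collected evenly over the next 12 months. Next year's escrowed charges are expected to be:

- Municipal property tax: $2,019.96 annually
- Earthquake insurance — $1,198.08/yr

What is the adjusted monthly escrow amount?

Municipal property tax = $2,019.96 per year
Earthquake insurance = $1,198.08 per year
Yearly total = $2,019.96 + $1,198.08 = $3,218.04
Monthly = $3,218.04 / 12 = $268.17
Shortage per month = $367.92 ÷ 12 = $30.66
New monthly escrow = $268.17 + $30.66 = $298.83

$298.83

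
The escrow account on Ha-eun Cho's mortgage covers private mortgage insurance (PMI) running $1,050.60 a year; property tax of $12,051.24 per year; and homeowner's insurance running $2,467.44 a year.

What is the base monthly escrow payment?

$1,297.44

Private mortgage insurance (PMI) — $1,050.60
Property tax — $12,051.24
Homeowner's insurance — $2,467.44
Annual escrow total = $1,050.60 + $12,051.24 + $2,467.44 = $15,569.28
Per month = $15,569.28 / 12 = $1,297.44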